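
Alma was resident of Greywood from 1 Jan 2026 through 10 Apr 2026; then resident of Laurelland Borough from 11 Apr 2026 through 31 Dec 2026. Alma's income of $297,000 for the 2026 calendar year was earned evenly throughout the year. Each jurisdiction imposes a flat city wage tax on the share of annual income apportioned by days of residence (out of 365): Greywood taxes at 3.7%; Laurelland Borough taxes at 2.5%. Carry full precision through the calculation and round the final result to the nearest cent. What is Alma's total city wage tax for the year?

$8,401.44

Greywood, 1 Jan – 10 Apr 2026: 100 days → $297,000 × 3.7% × 100/365 = $3,010.6849
Laurelland Borough, 11 Apr – 31 Dec 2026: 265 days → $297,000 × 2.5% × 265/365 = $5,390.7534
Total = $8,401.4384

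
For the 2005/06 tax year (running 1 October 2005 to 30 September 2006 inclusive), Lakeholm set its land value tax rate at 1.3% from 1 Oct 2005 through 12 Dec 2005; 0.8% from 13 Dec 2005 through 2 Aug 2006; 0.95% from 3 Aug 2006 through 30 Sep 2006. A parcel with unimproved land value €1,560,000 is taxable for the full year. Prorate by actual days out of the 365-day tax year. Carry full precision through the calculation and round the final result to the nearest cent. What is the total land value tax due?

1 Oct – 12 Dec 2005: 73 days at 1.3% → €1,560,000 × 1.3% × 73/365 = €4,056.0000
13 Dec 2005 – 2 Aug 2006: 233 days at 0.8% → €1,560,000 × 0.8% × 233/365 = €7,966.6849
3 Aug – 30 Sep 2006: 59 days at 0.95% → €1,560,000 × 0.95% × 59/365 = €2,395.5616
Total = €14,418.2466

€14,418.25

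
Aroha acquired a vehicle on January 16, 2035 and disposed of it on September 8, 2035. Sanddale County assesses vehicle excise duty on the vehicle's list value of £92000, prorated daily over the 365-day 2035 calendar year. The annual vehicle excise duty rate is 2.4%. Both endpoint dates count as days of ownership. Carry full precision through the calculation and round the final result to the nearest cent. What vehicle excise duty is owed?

£1427.64

Days held (January 16 – September 8, 2035): 236 out of 365
Tax = £92000 × 2.4% × 236/365 = £1427.6384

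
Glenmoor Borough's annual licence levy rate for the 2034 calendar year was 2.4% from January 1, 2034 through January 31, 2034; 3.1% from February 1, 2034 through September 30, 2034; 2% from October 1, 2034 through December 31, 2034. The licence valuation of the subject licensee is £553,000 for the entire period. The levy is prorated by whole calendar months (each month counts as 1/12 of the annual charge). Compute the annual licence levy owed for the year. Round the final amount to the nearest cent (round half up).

£15,299.67

January 1 – January 31, 2034: 1 month at 2.4% → £553,000 × 2.4% × 1/12 = £1,106.0000
February 1 – September 30, 2034: 8 months at 3.1% → £553,000 × 3.1% × 8/12 = £11,428.6667
October 1 – December 31, 2034: 3 months at 2% → £553,000 × 2% × 3/12 = £2,765.0000
Total = £15,299.6667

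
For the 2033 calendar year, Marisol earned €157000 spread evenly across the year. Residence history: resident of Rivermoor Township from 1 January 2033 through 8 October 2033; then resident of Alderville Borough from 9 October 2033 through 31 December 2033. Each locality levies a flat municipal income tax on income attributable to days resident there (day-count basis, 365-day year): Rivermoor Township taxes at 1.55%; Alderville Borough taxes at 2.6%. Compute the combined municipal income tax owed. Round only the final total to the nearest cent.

€2812.88

Rivermoor Township, 1 January – 8 October 2033: 281 days → €157000 × 1.55% × 281/365 = €1873.4616
Alderville Borough, 9 October – 31 December 2033: 84 days → €157000 × 2.6% × 84/365 = €939.4192
Total = €2812.8808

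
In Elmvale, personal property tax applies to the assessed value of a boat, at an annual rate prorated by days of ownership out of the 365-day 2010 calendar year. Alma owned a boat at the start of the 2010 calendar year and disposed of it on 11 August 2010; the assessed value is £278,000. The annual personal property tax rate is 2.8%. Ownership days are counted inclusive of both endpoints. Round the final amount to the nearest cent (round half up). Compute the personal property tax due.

£4,755.70

Days held (1 January – 11 August 2010): 223 out of 365
Tax = £278,000 × 2.8% × 223/365 = £4,755.7041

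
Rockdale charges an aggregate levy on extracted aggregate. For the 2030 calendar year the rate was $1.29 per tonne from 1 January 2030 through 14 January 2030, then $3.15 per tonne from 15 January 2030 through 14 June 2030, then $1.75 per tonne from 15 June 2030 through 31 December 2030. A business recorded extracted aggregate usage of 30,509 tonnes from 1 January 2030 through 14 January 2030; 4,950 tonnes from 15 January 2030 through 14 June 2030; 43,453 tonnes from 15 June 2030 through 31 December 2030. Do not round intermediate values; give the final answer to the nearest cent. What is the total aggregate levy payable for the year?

1 January – 14 January 2030: 30,509 tonnes at $1.29/tonne → $39356.61
15 January – 14 June 2030: 4,950 tonnes at $3.15/tonne → $15592.50
15 June – 31 December 2030: 43,453 tonnes at $1.75/tonne → $76042.75

$130991.86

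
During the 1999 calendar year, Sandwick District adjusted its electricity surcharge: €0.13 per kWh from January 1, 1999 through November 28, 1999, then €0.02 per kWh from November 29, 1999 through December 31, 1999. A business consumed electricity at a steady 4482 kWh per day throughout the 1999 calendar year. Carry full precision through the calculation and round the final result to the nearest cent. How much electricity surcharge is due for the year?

€196401.24

January 1 – November 28, 1999: 332 days × 4482 kWh/day = 1,488,024 kWh at €0.13/kWh → €193443.12
November 29 – December 31, 1999: 33 days × 4482 kWh/day = 147,906 kWh at €0.02/kWh → €2958.12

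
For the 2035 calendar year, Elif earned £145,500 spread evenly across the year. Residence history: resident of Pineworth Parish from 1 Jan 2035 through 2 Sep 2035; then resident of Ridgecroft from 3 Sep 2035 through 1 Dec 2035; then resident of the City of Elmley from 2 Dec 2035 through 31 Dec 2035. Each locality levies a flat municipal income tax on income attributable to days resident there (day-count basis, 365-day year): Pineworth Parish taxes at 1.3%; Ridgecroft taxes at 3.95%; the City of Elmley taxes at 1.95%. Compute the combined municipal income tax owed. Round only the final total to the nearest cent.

Pineworth Parish, 1 Jan – 2 Sep 2035: 245 days → £145,500 × 1.3% × 245/365 = £1,269.6370
Ridgecroft, 3 Sep – 1 Dec 2035: 90 days → £145,500 × 3.95% × 90/365 = £1,417.1301
The City of Elmley, 2 Dec – 31 Dec 2035: 30 days → £145,500 × 1.95% × 30/365 = £233.1986
Total = £2,919.9658

£2,919.97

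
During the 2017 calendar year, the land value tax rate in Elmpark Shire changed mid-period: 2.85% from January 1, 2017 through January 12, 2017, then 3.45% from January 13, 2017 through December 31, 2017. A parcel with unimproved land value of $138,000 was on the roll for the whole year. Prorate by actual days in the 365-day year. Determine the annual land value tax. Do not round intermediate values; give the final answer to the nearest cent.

$4,733.78

January 1 – January 12, 2017: 12 days at 2.85% → $138,000 × 2.85% × 12/365 = $129.3041
January 13 – December 31, 2017: 353 days at 3.45% → $138,000 × 3.45% × 353/365 = $4,604.4740
Total = $4,733.7781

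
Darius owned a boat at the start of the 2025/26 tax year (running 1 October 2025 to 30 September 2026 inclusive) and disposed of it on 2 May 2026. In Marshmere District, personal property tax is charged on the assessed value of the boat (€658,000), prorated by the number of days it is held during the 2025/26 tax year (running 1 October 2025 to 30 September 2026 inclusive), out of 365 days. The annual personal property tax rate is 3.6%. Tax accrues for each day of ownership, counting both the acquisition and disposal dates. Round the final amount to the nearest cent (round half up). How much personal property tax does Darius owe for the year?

€13,888.31

Days held (1 Oct 2025 – 2 May 2026): 214 out of 365
Tax = €658,000 × 3.6% × 214/365 = €13,888.3068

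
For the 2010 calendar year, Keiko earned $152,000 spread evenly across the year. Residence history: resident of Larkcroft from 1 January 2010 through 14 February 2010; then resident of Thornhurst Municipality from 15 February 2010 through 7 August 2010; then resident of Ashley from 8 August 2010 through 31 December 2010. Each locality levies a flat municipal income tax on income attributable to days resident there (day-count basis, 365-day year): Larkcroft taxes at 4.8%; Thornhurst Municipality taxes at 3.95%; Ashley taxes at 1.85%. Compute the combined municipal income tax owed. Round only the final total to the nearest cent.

$4,886.49

Larkcroft, 1 January – 14 February 2010: 45 days → $152,000 × 4.8% × 45/365 = $899.5068
Thornhurst Municipality, 15 February – 7 August 2010: 174 days → $152,000 × 3.95% × 174/365 = $2,862.1808
Ashley, 8 August – 31 December 2010: 146 days → $152,000 × 1.85% × 146/365 = $1,124.8000
Total = $4,886.4877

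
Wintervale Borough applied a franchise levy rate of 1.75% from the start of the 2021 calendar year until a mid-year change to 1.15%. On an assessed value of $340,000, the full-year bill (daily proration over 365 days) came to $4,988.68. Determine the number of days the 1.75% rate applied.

193 days

Let d = days at the first rate; then 365 − d days at the second rate.
$340,000 × [1.75%·d + 1.15%·(365−d)] / 365 = $4,988.68
Solving gives d = 193, so the new rate took effect on 13 Jul 2021.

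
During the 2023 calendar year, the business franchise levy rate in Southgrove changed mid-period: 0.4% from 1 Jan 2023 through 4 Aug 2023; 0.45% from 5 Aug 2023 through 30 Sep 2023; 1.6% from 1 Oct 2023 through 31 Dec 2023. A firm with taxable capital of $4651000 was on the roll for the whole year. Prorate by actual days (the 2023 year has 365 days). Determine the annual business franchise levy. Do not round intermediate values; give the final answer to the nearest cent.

$33034.84

1 Jan – 4 Aug 2023: 216 days at 0.4% → $4651000 × 0.4% × 216/365 = $11009.4904
5 Aug – 30 Sep 2023: 57 days at 0.45% → $4651000 × 0.45% × 57/365 = $3268.4425
1 Oct – 31 Dec 2023: 92 days at 1.6% → $4651000 × 1.6% × 92/365 = $18756.9096
Total = $33034.8425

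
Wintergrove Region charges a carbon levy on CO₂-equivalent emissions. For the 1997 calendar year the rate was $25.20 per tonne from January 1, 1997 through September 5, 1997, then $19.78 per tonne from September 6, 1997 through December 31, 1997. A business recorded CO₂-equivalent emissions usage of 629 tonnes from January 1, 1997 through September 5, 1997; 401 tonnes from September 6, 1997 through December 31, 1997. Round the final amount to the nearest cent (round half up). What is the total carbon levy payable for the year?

January 1 – September 5, 1997: 629 tonnes at $25.20/tonne → $15,850.80
September 6 – December 31, 1997: 401 tonnes at $19.78/tonne → $7,931.78

$23,782.58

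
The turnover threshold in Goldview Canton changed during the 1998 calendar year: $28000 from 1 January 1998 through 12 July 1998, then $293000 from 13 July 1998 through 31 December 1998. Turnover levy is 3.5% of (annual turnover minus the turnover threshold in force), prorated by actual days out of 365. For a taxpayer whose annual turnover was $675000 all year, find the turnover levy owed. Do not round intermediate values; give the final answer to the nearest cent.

$18274.32

1 January – 12 July 1998: 193 days, exemption $28000 → ($675000 − $28000) × 3.5% × 193/365 = $11973.9315
13 July – 31 December 1998: 172 days, exemption $293000 → ($675000 − $293000) × 3.5% × 172/365 = $6300.3836
Total = $18274.3151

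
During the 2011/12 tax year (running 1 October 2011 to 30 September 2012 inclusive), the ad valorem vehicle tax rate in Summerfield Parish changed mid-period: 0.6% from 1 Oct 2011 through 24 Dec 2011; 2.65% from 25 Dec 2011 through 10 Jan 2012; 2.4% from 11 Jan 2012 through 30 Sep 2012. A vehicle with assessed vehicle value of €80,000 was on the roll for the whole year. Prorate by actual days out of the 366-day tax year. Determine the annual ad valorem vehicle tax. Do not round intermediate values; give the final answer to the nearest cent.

€1,594.86

1 Oct – 24 Dec 2011: 85 days at 0.6% → €80,000 × 0.6% × 85/366 = €111.4754
25 Dec 2011 – 10 Jan 2012: 17 days at 2.65% → €80,000 × 2.65% × 17/366 = €98.4699
11 Jan – 30 Sep 2012: 264 days at 2.4% → €80,000 × 2.4% × 264/366 = €1,384.9180
Total = €1,594.8634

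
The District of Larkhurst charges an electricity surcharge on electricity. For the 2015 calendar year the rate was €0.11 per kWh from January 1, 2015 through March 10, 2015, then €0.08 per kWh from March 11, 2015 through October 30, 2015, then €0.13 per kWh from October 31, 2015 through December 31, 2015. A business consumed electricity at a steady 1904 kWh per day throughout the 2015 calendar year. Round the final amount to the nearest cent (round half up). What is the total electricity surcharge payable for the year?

January 1 – March 10, 2015: 69 days × 1904 kWh/day = 131,376 kWh at €0.11/kWh → €14451.36
March 11 – October 30, 2015: 234 days × 1904 kWh/day = 445,536 kWh at €0.08/kWh → €35642.88
October 31 – December 31, 2015: 62 days × 1904 kWh/day = 118,048 kWh at €0.13/kWh → €15346.24

€65440.48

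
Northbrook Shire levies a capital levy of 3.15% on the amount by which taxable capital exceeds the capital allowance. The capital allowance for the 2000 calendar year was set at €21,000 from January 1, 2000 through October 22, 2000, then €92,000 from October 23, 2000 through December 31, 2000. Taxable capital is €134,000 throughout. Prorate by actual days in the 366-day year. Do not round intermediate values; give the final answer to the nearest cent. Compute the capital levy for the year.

€3,131.75

January 1 – October 22, 2000: 296 days, exemption €21,000 → (€134,000 − €21,000) × 3.15% × 296/366 = €2,878.7213
October 23 – December 31, 2000: 70 days, exemption €92,000 → (€134,000 − €92,000) × 3.15% × 70/366 = €253.0328
Total = €3,131.7541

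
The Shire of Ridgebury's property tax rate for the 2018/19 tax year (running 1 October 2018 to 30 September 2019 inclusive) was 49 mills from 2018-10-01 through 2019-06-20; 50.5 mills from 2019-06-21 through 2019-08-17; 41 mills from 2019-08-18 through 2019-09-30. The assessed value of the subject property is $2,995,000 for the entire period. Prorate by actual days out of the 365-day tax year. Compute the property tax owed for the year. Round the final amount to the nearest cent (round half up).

2018-10-01 to 2019-06-20: 263 days at 49 mills → $2,995,000 × 4.9% × 263/365 = $105,744.0137
2019-06-21 to 2019-08-17: 58 days at 50.5 mills → $2,995,000 × 5.05% × 58/365 = $24,033.8493
2019-08-18 to 2019-09-30: 44 days at 41 mills → $2,995,000 × 4.1% × 44/365 = $14,802.6849
Total = $144,580.5479

$144,580.55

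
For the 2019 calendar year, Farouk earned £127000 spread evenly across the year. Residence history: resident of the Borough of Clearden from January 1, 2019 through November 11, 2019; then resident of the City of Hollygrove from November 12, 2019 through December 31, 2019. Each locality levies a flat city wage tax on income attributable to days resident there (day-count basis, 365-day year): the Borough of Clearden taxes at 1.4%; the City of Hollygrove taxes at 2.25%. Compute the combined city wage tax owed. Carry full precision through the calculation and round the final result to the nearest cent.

The Borough of Clearden, January 1 – November 11, 2019: 315 days → £127000 × 1.4% × 315/365 = £1534.4384
The City of Hollygrove, November 12 – December 31, 2019: 50 days → £127000 × 2.25% × 50/365 = £391.4384
Total = £1925.8767

£1925.88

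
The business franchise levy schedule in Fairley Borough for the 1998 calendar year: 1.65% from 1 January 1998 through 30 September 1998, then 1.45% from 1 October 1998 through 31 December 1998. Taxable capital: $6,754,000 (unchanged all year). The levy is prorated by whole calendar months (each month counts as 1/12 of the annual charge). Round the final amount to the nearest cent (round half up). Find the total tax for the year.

1 January – 30 September 1998: 9 months at 1.65% → $6,754,000 × 1.65% × 9/12 = $83,580.7500
1 October – 31 December 1998: 3 months at 1.45% → $6,754,000 × 1.45% × 3/12 = $24,483.2500
Total = $108,064.0000

$108,064.00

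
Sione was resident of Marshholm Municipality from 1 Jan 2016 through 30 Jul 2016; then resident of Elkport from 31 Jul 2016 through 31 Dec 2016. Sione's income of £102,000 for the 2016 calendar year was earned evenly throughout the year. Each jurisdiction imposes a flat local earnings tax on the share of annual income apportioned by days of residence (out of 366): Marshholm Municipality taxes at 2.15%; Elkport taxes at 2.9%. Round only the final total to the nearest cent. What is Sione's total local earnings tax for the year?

Marshholm Municipality, 1 Jan – 30 Jul 2016: 212 days → £102,000 × 2.15% × 212/366 = £1,270.2623
Elkport, 31 Jul – 31 Dec 2016: 154 days → £102,000 × 2.9% × 154/366 = £1,244.6230
Total = £2,514.8852

£2,514.89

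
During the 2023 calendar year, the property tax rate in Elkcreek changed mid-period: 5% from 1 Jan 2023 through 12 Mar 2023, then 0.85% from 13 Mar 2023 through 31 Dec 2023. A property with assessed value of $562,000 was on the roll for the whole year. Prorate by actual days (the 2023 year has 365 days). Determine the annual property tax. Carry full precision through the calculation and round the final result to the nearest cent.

1 Jan – 12 Mar 2023: 71 days at 5% → $562,000 × 5% × 71/365 = $5,466.0274
13 Mar – 31 Dec 2023: 294 days at 0.85% → $562,000 × 0.85% × 294/365 = $3,847.7753
Total = $9,313.8027

$9,313.80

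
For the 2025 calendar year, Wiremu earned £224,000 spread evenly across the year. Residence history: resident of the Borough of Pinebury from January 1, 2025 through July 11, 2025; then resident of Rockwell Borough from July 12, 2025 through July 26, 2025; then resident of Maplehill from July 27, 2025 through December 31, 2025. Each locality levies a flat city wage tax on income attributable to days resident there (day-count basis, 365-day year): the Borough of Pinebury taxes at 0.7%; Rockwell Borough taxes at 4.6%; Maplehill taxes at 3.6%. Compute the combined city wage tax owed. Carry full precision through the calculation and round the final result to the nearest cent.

£4,738.98

The Borough of Pinebury, January 1 – July 11, 2025: 192 days → £224,000 × 0.7% × 192/365 = £824.8110
Rockwell Borough, July 12 – July 26, 2025: 15 days → £224,000 × 4.6% × 15/365 = £423.4521
Maplehill, July 27 – December 31, 2025: 158 days → £224,000 × 3.6% × 158/365 = £3,490.7178
Total = £4,738.9808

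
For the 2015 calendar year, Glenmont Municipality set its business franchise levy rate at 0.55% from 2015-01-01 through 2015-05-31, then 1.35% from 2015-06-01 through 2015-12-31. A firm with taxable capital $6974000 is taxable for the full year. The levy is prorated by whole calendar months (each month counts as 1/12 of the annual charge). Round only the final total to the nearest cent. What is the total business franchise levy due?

$70902.33

2015-01-01 to 2015-05-31: 5 months at 0.55% → $6974000 × 0.55% × 5/12 = $15982.0833
2015-06-01 to 2015-12-31: 7 months at 1.35% → $6974000 × 1.35% × 7/12 = $54920.2500
Total = $70902.3333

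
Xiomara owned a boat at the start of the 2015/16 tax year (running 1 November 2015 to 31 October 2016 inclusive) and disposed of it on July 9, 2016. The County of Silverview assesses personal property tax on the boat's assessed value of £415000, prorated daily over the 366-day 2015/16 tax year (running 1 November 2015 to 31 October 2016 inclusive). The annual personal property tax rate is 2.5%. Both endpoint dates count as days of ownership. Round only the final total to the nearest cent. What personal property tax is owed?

£7143.44

Days held (November 1, 2015 – July 9, 2016): 252 out of 366
Tax = £415000 × 2.5% × 252/366 = £7143.4426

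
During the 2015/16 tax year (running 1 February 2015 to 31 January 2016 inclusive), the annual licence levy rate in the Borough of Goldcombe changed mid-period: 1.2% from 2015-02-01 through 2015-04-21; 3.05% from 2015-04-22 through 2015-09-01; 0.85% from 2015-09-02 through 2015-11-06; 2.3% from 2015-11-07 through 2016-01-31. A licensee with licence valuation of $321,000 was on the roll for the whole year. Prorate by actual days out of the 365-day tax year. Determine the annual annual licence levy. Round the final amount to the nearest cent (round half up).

2015-02-01 to 2015-04-21: 80 days at 1.2% → $321,000 × 1.2% × 80/365 = $844.2740
2015-04-22 to 2015-09-01: 133 days at 3.05% → $321,000 × 3.05% × 133/365 = $3,567.4973
2015-09-02 to 2015-11-06: 66 days at 0.85% → $321,000 × 0.85% × 66/365 = $493.3726
2015-11-07 to 2016-01-31: 86 days at 2.3% → $321,000 × 2.3% × 86/365 = $1,739.5562
Total = $6,644.7000

$6,644.70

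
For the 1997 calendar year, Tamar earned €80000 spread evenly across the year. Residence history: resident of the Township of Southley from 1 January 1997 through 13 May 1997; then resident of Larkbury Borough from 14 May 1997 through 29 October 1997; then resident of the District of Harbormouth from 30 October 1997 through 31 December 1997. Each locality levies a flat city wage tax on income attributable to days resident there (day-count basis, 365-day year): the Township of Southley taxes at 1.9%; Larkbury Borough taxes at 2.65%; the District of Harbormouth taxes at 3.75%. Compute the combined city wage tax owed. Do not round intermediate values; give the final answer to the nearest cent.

The Township of Southley, 1 January – 13 May 1997: 133 days → €80000 × 1.9% × 133/365 = €553.8630
Larkbury Borough, 14 May – 29 October 1997: 169 days → €80000 × 2.65% × 169/365 = €981.5890
The District of Harbormouth, 30 October – 31 December 1997: 63 days → €80000 × 3.75% × 63/365 = €517.8082
Total = €2053.2603

€2053.26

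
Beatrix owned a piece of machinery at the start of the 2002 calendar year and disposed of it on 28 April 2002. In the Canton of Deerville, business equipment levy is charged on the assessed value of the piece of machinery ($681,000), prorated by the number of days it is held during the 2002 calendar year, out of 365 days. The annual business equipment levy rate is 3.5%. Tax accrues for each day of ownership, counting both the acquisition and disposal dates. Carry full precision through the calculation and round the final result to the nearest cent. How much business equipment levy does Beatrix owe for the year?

Days held (1 January – 28 April 2002): 118 out of 365
Tax = $681,000 × 3.5% × 118/365 = $7,705.5616

$7,705.56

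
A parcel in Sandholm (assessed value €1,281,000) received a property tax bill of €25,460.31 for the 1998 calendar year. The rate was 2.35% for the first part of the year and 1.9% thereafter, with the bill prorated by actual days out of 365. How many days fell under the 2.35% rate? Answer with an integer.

Let d = days at the first rate; then 365 − d days at the second rate.
€1,281,000 × [2.35%·d + 1.9%·(365−d)] / 365 = €25,460.31
Solving gives d = 71, so the new rate took effect on March 13, 1998.

71 days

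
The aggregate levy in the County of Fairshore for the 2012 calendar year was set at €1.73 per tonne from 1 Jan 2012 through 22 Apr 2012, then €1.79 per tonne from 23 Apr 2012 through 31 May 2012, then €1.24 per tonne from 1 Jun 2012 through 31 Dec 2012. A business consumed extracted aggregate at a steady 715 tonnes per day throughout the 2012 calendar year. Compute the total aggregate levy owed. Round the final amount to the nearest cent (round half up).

1 Jan – 22 Apr 2012: 113 days × 715 tonnes/day = 80,795 tonnes at €1.73/tonne → €139,775.35
23 Apr – 31 May 2012: 39 days × 715 tonnes/day = 27,885 tonnes at €1.79/tonne → €49,914.15
1 Jun – 31 Dec 2012: 214 days × 715 tonnes/day = 153,010 tonnes at €1.24/tonne → €189,732.40

€379,421.90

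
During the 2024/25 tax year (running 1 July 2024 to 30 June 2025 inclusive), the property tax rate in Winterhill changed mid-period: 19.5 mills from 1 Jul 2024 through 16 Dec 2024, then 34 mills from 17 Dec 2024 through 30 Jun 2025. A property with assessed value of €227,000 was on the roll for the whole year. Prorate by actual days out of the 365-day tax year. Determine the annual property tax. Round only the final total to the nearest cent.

1 Jul – 16 Dec 2024: 169 days at 19.5 mills → €227,000 × 1.95% × 169/365 = €2,049.5301
17 Dec 2024 – 30 Jun 2025: 196 days at 34 mills → €227,000 × 3.4% × 196/365 = €4,144.4603
Total = €6,193.9904

€6,193.99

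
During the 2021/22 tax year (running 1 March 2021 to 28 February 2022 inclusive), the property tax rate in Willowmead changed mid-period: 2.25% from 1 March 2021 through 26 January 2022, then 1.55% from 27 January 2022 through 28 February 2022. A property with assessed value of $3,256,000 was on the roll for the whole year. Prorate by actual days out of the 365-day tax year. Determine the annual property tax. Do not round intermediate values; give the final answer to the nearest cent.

1 March 2021 – 26 January 2022: 332 days at 2.25% → $3,256,000 × 2.25% × 332/365 = $66,636.4932
27 January – 28 February 2022: 33 days at 1.55% → $3,256,000 × 1.55% × 33/365 = $4,562.8603
Total = $71,199.3534

$71,199.35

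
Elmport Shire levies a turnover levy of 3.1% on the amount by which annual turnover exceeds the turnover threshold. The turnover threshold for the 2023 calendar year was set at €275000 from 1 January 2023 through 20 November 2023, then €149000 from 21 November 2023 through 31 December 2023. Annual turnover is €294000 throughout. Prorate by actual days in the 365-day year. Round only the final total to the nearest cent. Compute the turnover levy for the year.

1 January – 20 November 2023: 324 days, exemption €275000 → (€294000 − €275000) × 3.1% × 324/365 = €522.8384
21 November – 31 December 2023: 41 days, exemption €149000 → (€294000 − €149000) × 3.1% × 41/365 = €504.9178
Total = €1027.7562

€1027.76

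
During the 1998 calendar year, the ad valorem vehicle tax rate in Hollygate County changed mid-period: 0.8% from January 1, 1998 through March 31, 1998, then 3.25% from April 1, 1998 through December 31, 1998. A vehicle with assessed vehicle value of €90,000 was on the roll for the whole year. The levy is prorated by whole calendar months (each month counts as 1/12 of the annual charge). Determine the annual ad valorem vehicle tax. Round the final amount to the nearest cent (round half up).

€2,373.75

January 1 – March 31, 1998: 3 months at 0.8% → €90,000 × 0.8% × 3/12 = €180.0000
April 1 – December 31, 1998: 9 months at 3.25% → €90,000 × 3.25% × 9/12 = €2,193.7500
Total = €2,373.7500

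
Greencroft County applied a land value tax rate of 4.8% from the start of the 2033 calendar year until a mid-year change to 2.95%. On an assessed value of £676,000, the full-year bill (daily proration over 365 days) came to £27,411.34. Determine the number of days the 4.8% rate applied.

Let d = days at the first rate; then 365 − d days at the second rate.
£676,000 × [4.8%·d + 2.95%·(365−d)] / 365 = £27,411.34
Solving gives d = 218, so the new rate took effect on 7 Aug 2033.

218 days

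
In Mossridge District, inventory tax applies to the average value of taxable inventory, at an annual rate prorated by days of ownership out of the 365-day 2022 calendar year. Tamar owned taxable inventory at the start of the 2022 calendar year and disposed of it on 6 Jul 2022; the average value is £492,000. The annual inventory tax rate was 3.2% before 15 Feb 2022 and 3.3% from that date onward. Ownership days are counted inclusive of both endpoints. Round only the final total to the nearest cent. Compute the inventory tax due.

1 Jan – 14 Feb 2022: 45 days at 3.2% → £492,000 × 3.2% × 45/365 = £1,941.0411
15 Feb – 6 Jul 2022: 142 days at 3.3% → £492,000 × 3.3% × 142/365 = £6,316.4712
Total = £8,257.5123

£8,257.51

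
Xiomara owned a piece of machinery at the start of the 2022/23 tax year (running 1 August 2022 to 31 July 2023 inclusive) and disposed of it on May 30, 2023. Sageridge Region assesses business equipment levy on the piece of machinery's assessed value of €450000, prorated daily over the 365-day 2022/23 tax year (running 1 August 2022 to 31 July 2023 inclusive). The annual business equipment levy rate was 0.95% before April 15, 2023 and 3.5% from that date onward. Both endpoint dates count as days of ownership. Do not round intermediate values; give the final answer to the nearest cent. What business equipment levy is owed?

August 1, 2022 – April 14, 2023: 257 days at 0.95% → €450000 × 0.95% × 257/365 = €3010.0685
April 15 – May 30, 2023: 46 days at 3.5% → €450000 × 3.5% × 46/365 = €1984.9315
Total = €4995.0000

€4995.00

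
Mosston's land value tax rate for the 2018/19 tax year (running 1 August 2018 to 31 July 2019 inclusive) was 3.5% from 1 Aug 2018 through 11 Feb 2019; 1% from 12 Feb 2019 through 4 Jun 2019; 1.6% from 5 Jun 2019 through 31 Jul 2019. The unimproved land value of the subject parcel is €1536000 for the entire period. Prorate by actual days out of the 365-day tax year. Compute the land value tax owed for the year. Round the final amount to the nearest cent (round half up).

€37314.28

1 Aug 2018 – 11 Feb 2019: 195 days at 3.5% → €1536000 × 3.5% × 195/365 = €28721.0959
12 Feb – 4 Jun 2019: 113 days at 1% → €1536000 × 1% × 113/365 = €4755.2877
5 Jun – 31 Jul 2019: 57 days at 1.6% → €1536000 × 1.6% × 57/365 = €3837.8959
Total = €37314.2795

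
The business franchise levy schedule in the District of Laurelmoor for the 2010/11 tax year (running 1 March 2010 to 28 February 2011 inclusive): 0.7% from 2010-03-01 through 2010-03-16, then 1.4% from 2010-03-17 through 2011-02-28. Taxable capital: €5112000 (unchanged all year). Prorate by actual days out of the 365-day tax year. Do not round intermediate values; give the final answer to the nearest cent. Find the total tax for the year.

€69999.39

2010-03-01 to 2010-03-16: 16 days at 0.7% → €5112000 × 0.7% × 16/365 = €1568.6137
2010-03-17 to 2011-02-28: 349 days at 1.4% → €5112000 × 1.4% × 349/365 = €68430.7726
Total = €69999.3863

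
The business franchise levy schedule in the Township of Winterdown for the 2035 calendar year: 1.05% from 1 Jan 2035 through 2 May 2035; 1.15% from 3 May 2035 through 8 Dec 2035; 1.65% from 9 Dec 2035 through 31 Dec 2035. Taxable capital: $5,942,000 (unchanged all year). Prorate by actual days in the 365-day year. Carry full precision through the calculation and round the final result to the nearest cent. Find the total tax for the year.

1 Jan – 2 May 2035: 122 days at 1.05% → $5,942,000 × 1.05% × 122/365 = $20,853.9781
3 May – 8 Dec 2035: 220 days at 1.15% → $5,942,000 × 1.15% × 220/365 = $41,187.0137
9 Dec – 31 Dec 2035: 23 days at 1.65% → $5,942,000 × 1.65% × 23/365 = $6,178.0521
Total = $68,219.0438

$68,219.04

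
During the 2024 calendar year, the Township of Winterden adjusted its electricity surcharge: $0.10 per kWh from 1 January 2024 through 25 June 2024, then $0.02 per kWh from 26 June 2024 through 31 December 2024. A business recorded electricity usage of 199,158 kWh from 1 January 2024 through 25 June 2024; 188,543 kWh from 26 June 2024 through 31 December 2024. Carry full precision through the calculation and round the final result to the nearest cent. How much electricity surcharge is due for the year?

$23686.66

1 January – 25 June 2024: 199,158 kWh at $0.10/kWh → $19915.80
26 June – 31 December 2024: 188,543 kWh at $0.02/kWh → $3770.86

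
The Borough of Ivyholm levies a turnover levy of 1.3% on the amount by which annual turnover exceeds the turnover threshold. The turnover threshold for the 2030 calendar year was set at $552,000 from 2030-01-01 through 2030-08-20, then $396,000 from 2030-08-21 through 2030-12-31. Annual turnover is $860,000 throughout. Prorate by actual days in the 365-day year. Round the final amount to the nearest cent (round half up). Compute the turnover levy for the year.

$4,742.97

2030-01-01 to 2030-08-20: 232 days, exemption $552,000 → ($860,000 − $552,000) × 1.3% × 232/365 = $2,545.0082
2030-08-21 to 2030-12-31: 133 days, exemption $396,000 → ($860,000 − $396,000) × 1.3% × 133/365 = $2,197.9616
Total = $4,742.9699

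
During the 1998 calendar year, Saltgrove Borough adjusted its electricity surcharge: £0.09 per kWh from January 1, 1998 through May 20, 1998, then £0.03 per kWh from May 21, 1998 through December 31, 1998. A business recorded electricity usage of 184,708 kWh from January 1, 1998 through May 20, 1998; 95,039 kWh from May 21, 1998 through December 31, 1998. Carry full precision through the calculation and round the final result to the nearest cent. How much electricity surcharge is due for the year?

January 1 – May 20, 1998: 184,708 kWh at £0.09/kWh → £16,623.72
May 21 – December 31, 1998: 95,039 kWh at £0.03/kWh → £2,851.17

£19,474.89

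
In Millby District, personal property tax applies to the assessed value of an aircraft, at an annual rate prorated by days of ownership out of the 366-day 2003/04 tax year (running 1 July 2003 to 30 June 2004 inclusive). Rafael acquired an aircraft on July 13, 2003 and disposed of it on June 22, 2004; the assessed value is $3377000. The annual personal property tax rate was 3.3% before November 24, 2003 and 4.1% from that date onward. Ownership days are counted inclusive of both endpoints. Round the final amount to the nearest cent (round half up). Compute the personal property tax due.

$120999.94

July 13 – November 23, 2003: 134 days at 3.3% → $3377000 × 3.3% × 134/366 = $40800.8033
November 24, 2003 – June 22, 2004: 212 days at 4.1% → $3377000 × 4.1% × 212/366 = $80199.1366
Total = $120999.9399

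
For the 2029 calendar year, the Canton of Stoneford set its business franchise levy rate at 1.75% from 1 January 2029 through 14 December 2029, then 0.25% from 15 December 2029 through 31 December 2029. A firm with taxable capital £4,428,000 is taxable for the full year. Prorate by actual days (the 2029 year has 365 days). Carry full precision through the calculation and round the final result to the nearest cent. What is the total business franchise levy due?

£74,396.47

1 January – 14 December 2029: 348 days at 1.75% → £4,428,000 × 1.75% × 348/365 = £73,880.8767
15 December – 31 December 2029: 17 days at 0.25% → £4,428,000 × 0.25% × 17/365 = £515.5890
Total = £74,396.4658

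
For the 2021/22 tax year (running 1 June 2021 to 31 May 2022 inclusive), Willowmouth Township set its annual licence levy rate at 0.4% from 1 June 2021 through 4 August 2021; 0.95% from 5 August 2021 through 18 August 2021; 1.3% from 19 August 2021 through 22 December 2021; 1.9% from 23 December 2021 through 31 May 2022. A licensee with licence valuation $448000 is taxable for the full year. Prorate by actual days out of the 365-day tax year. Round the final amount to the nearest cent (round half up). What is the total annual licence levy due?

$6224.13

1 June – 4 August 2021: 65 days at 0.4% → $448000 × 0.4% × 65/365 = $319.1233
5 August – 18 August 2021: 14 days at 0.95% → $448000 × 0.95% × 14/365 = $163.2438
19 August – 22 December 2021: 126 days at 1.3% → $448000 × 1.3% × 126/365 = $2010.4767
23 December 2021 – 31 May 2022: 160 days at 1.9% → $448000 × 1.9% × 160/365 = $3731.2877
Total = $6224.1315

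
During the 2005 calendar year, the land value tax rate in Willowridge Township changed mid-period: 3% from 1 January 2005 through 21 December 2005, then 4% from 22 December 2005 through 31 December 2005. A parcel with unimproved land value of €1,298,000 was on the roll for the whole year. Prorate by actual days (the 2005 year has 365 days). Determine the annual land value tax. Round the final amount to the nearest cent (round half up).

€39,295.62

1 January – 21 December 2005: 355 days at 3% → €1,298,000 × 3% × 355/365 = €37,873.1507
22 December – 31 December 2005: 10 days at 4% → €1,298,000 × 4% × 10/365 = €1,422.4658
Total = €39,295.6164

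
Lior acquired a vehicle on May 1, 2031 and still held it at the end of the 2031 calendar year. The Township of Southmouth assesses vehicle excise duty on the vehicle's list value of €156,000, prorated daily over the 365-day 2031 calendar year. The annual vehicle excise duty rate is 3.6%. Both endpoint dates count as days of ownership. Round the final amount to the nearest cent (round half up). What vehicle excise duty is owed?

€3,769.64

Days held (May 1 – December 31, 2031): 245 out of 365
Tax = €156,000 × 3.6% × 245/365 = €3,769.6438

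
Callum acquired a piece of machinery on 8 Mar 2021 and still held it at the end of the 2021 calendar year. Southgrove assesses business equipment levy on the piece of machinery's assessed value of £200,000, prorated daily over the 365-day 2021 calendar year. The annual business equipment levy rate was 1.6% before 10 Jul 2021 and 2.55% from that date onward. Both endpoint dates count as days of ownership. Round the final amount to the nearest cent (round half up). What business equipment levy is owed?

8 Mar – 9 Jul 2021: 124 days at 1.6% → £200,000 × 1.6% × 124/365 = £1,087.1233
10 Jul – 31 Dec 2021: 175 days at 2.55% → £200,000 × 2.55% × 175/365 = £2,445.2055
Total = £3,532.3288

£3,532.33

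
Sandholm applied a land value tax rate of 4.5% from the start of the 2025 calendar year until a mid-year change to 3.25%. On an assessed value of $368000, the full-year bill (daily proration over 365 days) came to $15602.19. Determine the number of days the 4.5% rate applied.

Let d = days at the first rate; then 365 − d days at the second rate.
$368000 × [4.5%·d + 3.25%·(365−d)] / 365 = $15602.19
Solving gives d = 289, so the new rate took effect on 17 October 2025.

289 days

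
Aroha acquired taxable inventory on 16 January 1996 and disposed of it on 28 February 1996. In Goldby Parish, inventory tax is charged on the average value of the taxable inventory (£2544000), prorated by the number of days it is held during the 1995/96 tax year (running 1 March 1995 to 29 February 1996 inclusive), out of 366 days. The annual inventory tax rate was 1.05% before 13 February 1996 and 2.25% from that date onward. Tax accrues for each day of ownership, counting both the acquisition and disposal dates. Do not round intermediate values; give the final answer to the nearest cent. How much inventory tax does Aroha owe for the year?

16 January – 12 February 1996: 28 days at 1.05% → £2544000 × 1.05% × 28/366 = £2043.5410
13 February – 28 February 1996: 16 days at 2.25% → £2544000 × 2.25% × 16/366 = £2502.2951
Total = £4545.8361

£4545.84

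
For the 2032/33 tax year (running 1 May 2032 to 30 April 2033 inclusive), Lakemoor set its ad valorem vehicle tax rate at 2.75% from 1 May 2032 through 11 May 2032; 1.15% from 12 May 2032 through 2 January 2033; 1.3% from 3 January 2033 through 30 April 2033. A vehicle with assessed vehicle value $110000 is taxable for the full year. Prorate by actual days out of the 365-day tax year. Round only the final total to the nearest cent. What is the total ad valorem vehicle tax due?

$1371.38

1 May – 11 May 2032: 11 days at 2.75% → $110000 × 2.75% × 11/365 = $91.1644
12 May 2032 – 2 January 2033: 236 days at 1.15% → $110000 × 1.15% × 236/365 = $817.9178
3 January – 30 April 2033: 118 days at 1.3% → $110000 × 1.3% × 118/365 = $462.3014
Total = $1371.3836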